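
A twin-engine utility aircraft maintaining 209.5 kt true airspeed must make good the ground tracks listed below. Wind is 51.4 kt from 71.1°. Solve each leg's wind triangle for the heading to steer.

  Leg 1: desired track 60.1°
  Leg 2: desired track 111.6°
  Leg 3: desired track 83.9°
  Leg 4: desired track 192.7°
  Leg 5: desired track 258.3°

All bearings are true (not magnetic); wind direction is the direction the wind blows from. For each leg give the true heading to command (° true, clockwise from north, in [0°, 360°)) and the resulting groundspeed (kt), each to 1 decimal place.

Leg 1: desired track 60.1°; wind correction +2.7° → command heading 62.8°, groundspeed 158.8 kt
Leg 2: desired track 111.6°; wind correction -9.2° → command heading 102.4°, groundspeed 167.7 kt
Leg 3: desired track 83.9°; wind correction -3.1° → command heading 80.8°, groundspeed 159.1 kt
Leg 4: desired track 192.7°; wind correction -12.1° → command heading 180.6°, groundspeed 231.8 kt
Leg 5: desired track 258.3°; wind correction +1.8° → command heading 260.1°, groundspeed 260.4 kt

Leg 1: heading=62.8°, groundspeed=158.8 kt
Leg 2: heading=102.4°, groundspeed=167.7 kt
Leg 3: heading=80.8°, groundspeed=159.1 kt
Leg 4: heading=180.6°, groundspeed=231.8 kt
Leg 5: heading=260.1°, groundspeed=260.4 kt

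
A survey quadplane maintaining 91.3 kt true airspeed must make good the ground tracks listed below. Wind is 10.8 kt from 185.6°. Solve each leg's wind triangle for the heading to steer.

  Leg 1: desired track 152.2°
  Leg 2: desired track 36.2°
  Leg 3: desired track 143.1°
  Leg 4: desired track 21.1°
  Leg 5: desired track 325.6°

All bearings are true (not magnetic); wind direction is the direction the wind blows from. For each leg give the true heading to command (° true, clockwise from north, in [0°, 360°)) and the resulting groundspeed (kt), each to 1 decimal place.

Leg 1: heading=155.9°, groundspeed=82.1 kt
Leg 2: heading=39.7°, groundspeed=100.4 kt
Leg 3: heading=147.7°, groundspeed=83.0 kt
Leg 4: heading=22.9°, groundspeed=101.7 kt
Leg 5: heading=321.2°, groundspeed=99.3 kt

Leg 1: desired track 152.2°; wind correction +3.7° → command heading 155.9°, groundspeed 82.1 kt
Leg 2: desired track 36.2°; wind correction +3.5° → command heading 39.7°, groundspeed 100.4 kt
Leg 3: desired track 143.1°; wind correction +4.6° → command heading 147.7°, groundspeed 83.0 kt
Leg 4: desired track 21.1°; wind correction +1.8° → command heading 22.9°, groundspeed 101.7 kt
Leg 5: desired track 325.6°; wind correction -4.4° → command heading 321.2°, groundspeed 99.3 kt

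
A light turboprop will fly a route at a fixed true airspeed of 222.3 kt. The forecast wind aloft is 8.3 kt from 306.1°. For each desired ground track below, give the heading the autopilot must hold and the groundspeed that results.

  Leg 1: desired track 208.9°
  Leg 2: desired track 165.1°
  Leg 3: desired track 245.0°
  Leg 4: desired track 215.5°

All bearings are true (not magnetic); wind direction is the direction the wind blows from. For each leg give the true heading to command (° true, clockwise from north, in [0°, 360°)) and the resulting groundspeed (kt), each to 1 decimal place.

Leg 1: desired track 208.9°; wind correction +2.1° → command heading 211.0°, groundspeed 223.2 kt
Leg 2: desired track 165.1°; wind correction +1.3° → command heading 166.4°, groundspeed 228.7 kt
Leg 3: desired track 245.0°; wind correction +1.9° → command heading 246.9°, groundspeed 218.2 kt
Leg 4: desired track 215.5°; wind correction +2.1° → command heading 217.6°, groundspeed 222.2 kt

Leg 1: heading=211.0°, groundspeed=223.2 kt
Leg 2: heading=166.4°, groundspeed=228.7 kt
Leg 3: heading=246.9°, groundspeed=218.2 kt
Leg 4: heading=217.6°, groundspeed=222.2 kt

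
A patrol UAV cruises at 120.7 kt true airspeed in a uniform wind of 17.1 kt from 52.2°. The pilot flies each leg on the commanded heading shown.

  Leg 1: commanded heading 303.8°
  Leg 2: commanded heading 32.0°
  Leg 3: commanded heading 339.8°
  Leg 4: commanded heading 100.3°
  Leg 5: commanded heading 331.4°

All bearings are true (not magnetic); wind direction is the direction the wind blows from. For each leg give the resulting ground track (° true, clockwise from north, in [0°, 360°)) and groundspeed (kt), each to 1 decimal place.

Leg 1: track=296.5°, groundspeed=127.1 kt
Leg 2: track=28.8°, groundspeed=104.8 kt
Leg 3: track=331.8°, groundspeed=116.7 kt
Leg 4: track=106.9°, groundspeed=110.0 kt
Leg 5: track=323.3°, groundspeed=119.2 kt

Leg 1: heading 303.8°; drift -7.3° → track 296.5°, groundspeed 127.1 kt
Leg 2: heading 32.0°; drift -3.2° → track 28.8°, groundspeed 104.8 kt
Leg 3: heading 339.8°; drift -8.0° → track 331.8°, groundspeed 116.7 kt
Leg 4: heading 100.3°; drift +6.6° → track 106.9°, groundspeed 110.0 kt
Leg 5: heading 331.4°; drift -8.1° → track 323.3°, groundspeed 119.2 kt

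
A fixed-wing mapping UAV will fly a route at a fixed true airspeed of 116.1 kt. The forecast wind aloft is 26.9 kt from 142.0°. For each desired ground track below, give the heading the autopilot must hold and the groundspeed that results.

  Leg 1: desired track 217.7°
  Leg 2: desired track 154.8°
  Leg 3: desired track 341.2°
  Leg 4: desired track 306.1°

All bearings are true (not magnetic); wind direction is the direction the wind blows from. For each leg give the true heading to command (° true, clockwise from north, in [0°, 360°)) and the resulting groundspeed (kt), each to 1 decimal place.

Leg 1: heading=204.7°, groundspeed=106.5 kt
Leg 2: heading=151.9°, groundspeed=89.7 kt
Leg 3: heading=345.6°, groundspeed=141.2 kt
Leg 4: heading=302.5°, groundspeed=141.7 kt

Leg 1: desired track 217.7°; wind correction -13.0° → command heading 204.7°, groundspeed 106.5 kt
Leg 2: desired track 154.8°; wind correction -2.9° → command heading 151.9°, groundspeed 89.7 kt
Leg 3: desired track 341.2°; wind correction +4.4° → command heading 345.6°, groundspeed 141.2 kt
Leg 4: desired track 306.1°; wind correction -3.6° → command heading 302.5°, groundspeed 141.7 kt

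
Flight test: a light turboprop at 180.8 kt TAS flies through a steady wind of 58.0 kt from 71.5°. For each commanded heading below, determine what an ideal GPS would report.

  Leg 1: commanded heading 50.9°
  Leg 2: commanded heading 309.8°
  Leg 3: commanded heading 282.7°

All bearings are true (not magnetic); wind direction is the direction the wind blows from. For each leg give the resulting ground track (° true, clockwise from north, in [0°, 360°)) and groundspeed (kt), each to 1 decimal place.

Leg 1: track=41.7°, groundspeed=128.1 kt
Leg 2: track=296.7°, groundspeed=217.0 kt
Leg 3: track=275.3°, groundspeed=232.4 kt

Leg 1: heading 50.9°; drift -9.2° → track 41.7°, groundspeed 128.1 kt
Leg 2: heading 309.8°; drift -13.1° → track 296.7°, groundspeed 217.0 kt
Leg 3: heading 282.7°; drift -7.4° → track 275.3°, groundspeed 232.4 kt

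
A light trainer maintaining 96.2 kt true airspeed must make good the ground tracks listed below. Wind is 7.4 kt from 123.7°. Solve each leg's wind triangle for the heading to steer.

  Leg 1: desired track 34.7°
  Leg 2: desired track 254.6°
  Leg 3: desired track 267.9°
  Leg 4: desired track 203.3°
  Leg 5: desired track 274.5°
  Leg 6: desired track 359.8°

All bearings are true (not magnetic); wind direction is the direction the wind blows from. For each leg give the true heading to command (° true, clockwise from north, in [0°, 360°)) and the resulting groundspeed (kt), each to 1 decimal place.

Leg 1: heading=39.1°, groundspeed=95.8 kt
Leg 2: heading=251.3°, groundspeed=100.9 kt
Leg 3: heading=265.3°, groundspeed=102.1 kt
Leg 4: heading=199.0°, groundspeed=94.6 kt
Leg 5: heading=272.3°, groundspeed=102.6 kt
Leg 6: heading=3.5°, groundspeed=100.1 kt

Leg 1: desired track 34.7°; wind correction +4.4° → command heading 39.1°, groundspeed 95.8 kt
Leg 2: desired track 254.6°; wind correction -3.3° → command heading 251.3°, groundspeed 100.9 kt
Leg 3: desired track 267.9°; wind correction -2.6° → command heading 265.3°, groundspeed 102.1 kt
Leg 4: desired track 203.3°; wind correction -4.3° → command heading 199.0°, groundspeed 94.6 kt
Leg 5: desired track 274.5°; wind correction -2.2° → command heading 272.3°, groundspeed 102.6 kt
Leg 6: desired track 359.8°; wind correction +3.7° → command heading 3.5°, groundspeed 100.1 kt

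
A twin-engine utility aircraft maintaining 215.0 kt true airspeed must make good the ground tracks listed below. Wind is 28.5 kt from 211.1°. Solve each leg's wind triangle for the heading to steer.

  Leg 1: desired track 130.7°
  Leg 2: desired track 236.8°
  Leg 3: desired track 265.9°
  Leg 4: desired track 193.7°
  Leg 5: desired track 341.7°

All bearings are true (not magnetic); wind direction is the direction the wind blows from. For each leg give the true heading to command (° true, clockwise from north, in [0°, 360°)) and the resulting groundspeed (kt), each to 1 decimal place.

Leg 1: heading=138.2°, groundspeed=208.4 kt
Leg 2: heading=233.5°, groundspeed=189.0 kt
Leg 3: heading=259.7°, groundspeed=197.3 kt
Leg 4: heading=196.0°, groundspeed=187.6 kt
Leg 5: heading=335.9°, groundspeed=232.5 kt

Leg 1: desired track 130.7°; wind correction +7.5° → command heading 138.2°, groundspeed 208.4 kt
Leg 2: desired track 236.8°; wind correction -3.3° → command heading 233.5°, groundspeed 189.0 kt
Leg 3: desired track 265.9°; wind correction -6.2° → command heading 259.7°, groundspeed 197.3 kt
Leg 4: desired track 193.7°; wind correction +2.3° → command heading 196.0°, groundspeed 187.6 kt
Leg 5: desired track 341.7°; wind correction -5.8° → command heading 335.9°, groundspeed 232.5 kt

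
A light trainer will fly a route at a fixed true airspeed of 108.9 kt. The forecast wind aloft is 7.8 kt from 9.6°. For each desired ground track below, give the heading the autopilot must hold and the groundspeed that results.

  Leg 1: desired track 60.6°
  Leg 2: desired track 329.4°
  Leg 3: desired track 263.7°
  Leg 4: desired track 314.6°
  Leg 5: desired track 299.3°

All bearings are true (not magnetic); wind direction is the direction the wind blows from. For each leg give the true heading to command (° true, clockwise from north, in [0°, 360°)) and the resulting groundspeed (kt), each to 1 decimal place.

Leg 1: desired track 60.6°; wind correction -3.2° → command heading 57.4°, groundspeed 103.8 kt
Leg 2: desired track 329.4°; wind correction +2.6° → command heading 332.0°, groundspeed 102.8 kt
Leg 3: desired track 263.7°; wind correction +3.9° → command heading 267.6°, groundspeed 110.8 kt
Leg 4: desired track 314.6°; wind correction +3.4° → command heading 318.0°, groundspeed 104.2 kt
Leg 5: desired track 299.3°; wind correction +3.9° → command heading 303.2°, groundspeed 106.0 kt

Leg 1: heading=57.4°, groundspeed=103.8 kt
Leg 2: heading=332.0°, groundspeed=102.8 kt
Leg 3: heading=267.6°, groundspeed=110.8 kt
Leg 4: heading=318.0°, groundspeed=104.2 kt
Leg 5: heading=303.2°, groundspeed=106.0 kt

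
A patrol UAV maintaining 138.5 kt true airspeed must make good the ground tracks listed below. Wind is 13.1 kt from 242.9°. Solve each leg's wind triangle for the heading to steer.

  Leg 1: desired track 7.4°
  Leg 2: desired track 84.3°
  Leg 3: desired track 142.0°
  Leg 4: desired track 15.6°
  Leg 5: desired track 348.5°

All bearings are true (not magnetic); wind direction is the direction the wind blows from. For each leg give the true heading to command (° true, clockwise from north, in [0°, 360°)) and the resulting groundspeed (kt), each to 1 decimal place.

Leg 1: heading=2.9°, groundspeed=145.5 kt
Leg 2: heading=86.3°, groundspeed=150.6 kt
Leg 3: heading=147.3°, groundspeed=140.4 kt
Leg 4: heading=11.6°, groundspeed=147.0 kt
Leg 5: heading=343.3°, groundspeed=141.4 kt

Leg 1: desired track 7.4°; wind correction -4.5° → command heading 2.9°, groundspeed 145.5 kt
Leg 2: desired track 84.3°; wind correction +2.0° → command heading 86.3°, groundspeed 150.6 kt
Leg 3: desired track 142.0°; wind correction +5.3° → command heading 147.3°, groundspeed 140.4 kt
Leg 4: desired track 15.6°; wind correction -4.0° → command heading 11.6°, groundspeed 147.0 kt
Leg 5: desired track 348.5°; wind correction -5.2° → command heading 343.3°, groundspeed 141.4 kt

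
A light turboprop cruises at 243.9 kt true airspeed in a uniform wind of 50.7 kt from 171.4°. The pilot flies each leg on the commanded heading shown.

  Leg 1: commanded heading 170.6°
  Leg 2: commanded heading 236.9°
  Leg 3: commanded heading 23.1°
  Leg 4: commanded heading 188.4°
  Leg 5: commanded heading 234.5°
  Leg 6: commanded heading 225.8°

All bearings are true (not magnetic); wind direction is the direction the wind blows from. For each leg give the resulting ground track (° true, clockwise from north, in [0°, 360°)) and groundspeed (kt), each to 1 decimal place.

Leg 1: track=170.4°, groundspeed=193.2 kt
Leg 2: track=248.6°, groundspeed=227.6 kt
Leg 3: track=17.8°, groundspeed=288.3 kt
Leg 4: track=192.7°, groundspeed=196.0 kt
Leg 5: track=246.1°, groundspeed=225.5 kt
Leg 6: track=236.7°, groundspeed=218.3 kt

Leg 1: heading 170.6°; drift -0.2° → track 170.4°, groundspeed 193.2 kt
Leg 2: heading 236.9°; drift +11.7° → track 248.6°, groundspeed 227.6 kt
Leg 3: heading 23.1°; drift -5.3° → track 17.8°, groundspeed 288.3 kt
Leg 4: heading 188.4°; drift +4.3° → track 192.7°, groundspeed 196.0 kt
Leg 5: heading 234.5°; drift +11.6° → track 246.1°, groundspeed 225.5 kt
Leg 6: heading 225.8°; drift +10.9° → track 236.7°, groundspeed 218.3 kt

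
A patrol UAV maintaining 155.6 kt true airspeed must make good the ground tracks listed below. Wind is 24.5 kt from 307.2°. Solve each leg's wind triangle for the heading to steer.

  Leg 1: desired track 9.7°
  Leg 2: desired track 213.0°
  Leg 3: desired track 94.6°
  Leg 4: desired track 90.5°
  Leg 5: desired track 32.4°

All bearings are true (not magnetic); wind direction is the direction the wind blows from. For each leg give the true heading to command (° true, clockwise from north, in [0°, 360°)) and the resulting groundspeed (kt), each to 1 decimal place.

Leg 1: desired track 9.7°; wind correction -8.0° → command heading 1.7°, groundspeed 142.8 kt
Leg 2: desired track 213.0°; wind correction +9.0° → command heading 222.0°, groundspeed 155.5 kt
Leg 3: desired track 94.6°; wind correction -4.9° → command heading 89.7°, groundspeed 175.7 kt
Leg 4: desired track 90.5°; wind correction -5.4° → command heading 85.1°, groundspeed 174.6 kt
Leg 5: desired track 32.4°; wind correction -9.0° → command heading 23.4°, groundspeed 151.6 kt

Leg 1: heading=1.7°, groundspeed=142.8 kt
Leg 2: heading=222.0°, groundspeed=155.5 kt
Leg 3: heading=89.7°, groundspeed=175.7 kt
Leg 4: heading=85.1°, groundspeed=174.6 kt
Leg 5: heading=23.4°, groundspeed=151.6 kt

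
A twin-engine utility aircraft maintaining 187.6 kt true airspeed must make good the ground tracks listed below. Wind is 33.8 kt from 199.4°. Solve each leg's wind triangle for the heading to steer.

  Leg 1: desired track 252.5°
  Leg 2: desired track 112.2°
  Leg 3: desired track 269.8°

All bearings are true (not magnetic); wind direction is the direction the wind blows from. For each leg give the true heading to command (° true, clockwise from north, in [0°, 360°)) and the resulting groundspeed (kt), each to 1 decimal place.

Leg 1: desired track 252.5°; wind correction -8.3° → command heading 244.2°, groundspeed 165.3 kt
Leg 2: desired track 112.2°; wind correction +10.4° → command heading 122.6°, groundspeed 182.9 kt
Leg 3: desired track 269.8°; wind correction -9.8° → command heading 260.0°, groundspeed 173.5 kt

Leg 1: heading=244.2°, groundspeed=165.3 kt
Leg 2: heading=122.6°, groundspeed=182.9 kt
Leg 3: heading=260.0°, groundspeed=173.5 kt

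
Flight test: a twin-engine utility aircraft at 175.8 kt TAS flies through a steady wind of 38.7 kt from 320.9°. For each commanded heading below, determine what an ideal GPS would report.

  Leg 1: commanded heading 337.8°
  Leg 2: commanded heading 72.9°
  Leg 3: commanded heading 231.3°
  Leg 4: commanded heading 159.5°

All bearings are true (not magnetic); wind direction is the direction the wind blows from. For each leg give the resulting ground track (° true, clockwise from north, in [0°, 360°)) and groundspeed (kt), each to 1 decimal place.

Leg 1: heading 337.8°; drift +4.6° → track 342.4°, groundspeed 139.2 kt
Leg 2: heading 72.9°; drift +10.7° → track 83.6°, groundspeed 193.7 kt
Leg 3: heading 231.3°; drift -12.4° → track 218.9°, groundspeed 179.7 kt
Leg 4: heading 159.5°; drift -3.3° → track 156.2°, groundspeed 212.8 kt

Leg 1: track=342.4°, groundspeed=139.2 kt
Leg 2: track=83.6°, groundspeed=193.7 kt
Leg 3: track=218.9°, groundspeed=179.7 kt
Leg 4: track=156.2°, groundspeed=212.8 kt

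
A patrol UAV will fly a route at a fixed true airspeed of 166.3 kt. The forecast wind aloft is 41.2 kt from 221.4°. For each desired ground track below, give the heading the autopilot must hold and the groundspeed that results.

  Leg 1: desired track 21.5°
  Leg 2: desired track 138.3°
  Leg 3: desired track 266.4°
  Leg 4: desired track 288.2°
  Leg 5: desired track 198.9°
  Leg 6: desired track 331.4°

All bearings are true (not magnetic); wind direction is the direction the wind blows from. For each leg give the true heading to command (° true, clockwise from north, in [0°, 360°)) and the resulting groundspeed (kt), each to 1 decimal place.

Leg 1: heading=16.7°, groundspeed=204.4 kt
Leg 2: heading=152.5°, groundspeed=156.2 kt
Leg 3: heading=256.3°, groundspeed=134.6 kt
Leg 4: heading=275.0°, groundspeed=145.7 kt
Leg 5: heading=204.3°, groundspeed=127.5 kt
Leg 6: heading=317.9°, groundspeed=175.8 kt

Leg 1: desired track 21.5°; wind correction -4.8° → command heading 16.7°, groundspeed 204.4 kt
Leg 2: desired track 138.3°; wind correction +14.2° → command heading 152.5°, groundspeed 156.2 kt
Leg 3: desired track 266.4°; wind correction -10.1° → command heading 256.3°, groundspeed 134.6 kt
Leg 4: desired track 288.2°; wind correction -13.2° → command heading 275.0°, groundspeed 145.7 kt
Leg 5: desired track 198.9°; wind correction +5.4° → command heading 204.3°, groundspeed 127.5 kt
Leg 6: desired track 331.4°; wind correction -13.5° → command heading 317.9°, groundspeed 175.8 kt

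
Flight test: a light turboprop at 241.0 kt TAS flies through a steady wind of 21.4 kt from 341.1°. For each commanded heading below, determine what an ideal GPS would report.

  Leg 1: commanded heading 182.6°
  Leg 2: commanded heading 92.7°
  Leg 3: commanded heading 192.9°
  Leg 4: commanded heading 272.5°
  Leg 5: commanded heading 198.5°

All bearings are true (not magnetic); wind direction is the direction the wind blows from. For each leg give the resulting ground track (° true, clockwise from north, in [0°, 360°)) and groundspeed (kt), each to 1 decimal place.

Leg 1: track=180.9°, groundspeed=261.0 kt
Leg 2: track=97.3°, groundspeed=249.7 kt
Leg 3: track=190.4°, groundspeed=259.4 kt
Leg 4: track=267.6°, groundspeed=234.0 kt
Leg 5: track=195.6°, groundspeed=258.3 kt

Leg 1: heading 182.6°; drift -1.7° → track 180.9°, groundspeed 261.0 kt
Leg 2: heading 92.7°; drift +4.6° → track 97.3°, groundspeed 249.7 kt
Leg 3: heading 192.9°; drift -2.5° → track 190.4°, groundspeed 259.4 kt
Leg 4: heading 272.5°; drift -4.9° → track 267.6°, groundspeed 234.0 kt
Leg 5: heading 198.5°; drift -2.9° → track 195.6°, groundspeed 258.3 kt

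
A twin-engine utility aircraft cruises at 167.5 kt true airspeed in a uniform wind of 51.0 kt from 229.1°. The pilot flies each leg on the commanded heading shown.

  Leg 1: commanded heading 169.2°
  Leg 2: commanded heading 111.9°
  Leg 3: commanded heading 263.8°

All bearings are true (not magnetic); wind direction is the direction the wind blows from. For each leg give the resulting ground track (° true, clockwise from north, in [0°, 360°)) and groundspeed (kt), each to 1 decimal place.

Leg 1: track=151.9°, groundspeed=148.6 kt
Leg 2: track=98.5°, groundspeed=196.1 kt
Leg 3: track=276.8°, groundspeed=128.9 kt

Leg 1: heading 169.2°; drift -17.3° → track 151.9°, groundspeed 148.6 kt
Leg 2: heading 111.9°; drift -13.4° → track 98.5°, groundspeed 196.1 kt
Leg 3: heading 263.8°; drift +13.0° → track 276.8°, groundspeed 128.9 kt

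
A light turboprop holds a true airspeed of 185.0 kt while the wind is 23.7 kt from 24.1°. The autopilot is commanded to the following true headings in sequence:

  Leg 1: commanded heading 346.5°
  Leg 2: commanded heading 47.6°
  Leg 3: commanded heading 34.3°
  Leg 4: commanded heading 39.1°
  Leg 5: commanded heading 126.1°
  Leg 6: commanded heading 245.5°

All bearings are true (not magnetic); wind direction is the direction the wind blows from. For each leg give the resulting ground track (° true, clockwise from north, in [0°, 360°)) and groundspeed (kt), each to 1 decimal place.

Leg 1: heading 346.5°; drift -5.0° → track 341.5°, groundspeed 166.9 kt
Leg 2: heading 47.6°; drift +3.3° → track 50.9°, groundspeed 163.5 kt
Leg 3: heading 34.3°; drift +1.5° → track 35.8°, groundspeed 161.7 kt
Leg 4: heading 39.1°; drift +2.2° → track 41.3°, groundspeed 162.2 kt
Leg 5: heading 126.1°; drift +7.0° → track 133.1°, groundspeed 191.3 kt
Leg 6: heading 245.5°; drift -4.4° → track 241.1°, groundspeed 203.4 kt

Leg 1: track=341.5°, groundspeed=166.9 kt
Leg 2: track=50.9°, groundspeed=163.5 kt
Leg 3: track=35.8°, groundspeed=161.7 kt
Leg 4: track=41.3°, groundspeed=162.2 kt
Leg 5: track=133.1°, groundspeed=191.3 kt
Leg 6: track=241.1°, groundspeed=203.4 kt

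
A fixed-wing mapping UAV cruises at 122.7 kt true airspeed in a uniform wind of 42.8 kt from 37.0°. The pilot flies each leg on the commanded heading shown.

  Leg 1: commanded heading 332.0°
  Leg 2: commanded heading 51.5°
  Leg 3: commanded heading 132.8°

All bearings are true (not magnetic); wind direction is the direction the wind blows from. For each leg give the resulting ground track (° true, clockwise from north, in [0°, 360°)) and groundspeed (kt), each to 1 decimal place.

Leg 1: track=311.7°, groundspeed=111.6 kt
Leg 2: track=59.0°, groundspeed=82.0 kt
Leg 3: track=151.3°, groundspeed=134.0 kt

Leg 1: heading 332.0°; drift -20.3° → track 311.7°, groundspeed 111.6 kt
Leg 2: heading 51.5°; drift +7.5° → track 59.0°, groundspeed 82.0 kt
Leg 3: heading 132.8°; drift +18.5° → track 151.3°, groundspeed 134.0 kt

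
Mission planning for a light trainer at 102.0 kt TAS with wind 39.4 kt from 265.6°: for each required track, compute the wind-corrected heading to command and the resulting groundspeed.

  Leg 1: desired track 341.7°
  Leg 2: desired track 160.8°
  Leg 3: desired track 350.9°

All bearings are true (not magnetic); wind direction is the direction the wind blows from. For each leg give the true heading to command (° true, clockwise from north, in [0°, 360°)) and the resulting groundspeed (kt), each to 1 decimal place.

Leg 1: desired track 341.7°; wind correction -22.0° → command heading 319.7°, groundspeed 85.1 kt
Leg 2: desired track 160.8°; wind correction +21.9° → command heading 182.7°, groundspeed 104.7 kt
Leg 3: desired track 350.9°; wind correction -22.6° → command heading 328.3°, groundspeed 90.9 kt

Leg 1: heading=319.7°, groundspeed=85.1 kt
Leg 2: heading=182.7°, groundspeed=104.7 kt
Leg 3: heading=328.3°, groundspeed=90.9 kt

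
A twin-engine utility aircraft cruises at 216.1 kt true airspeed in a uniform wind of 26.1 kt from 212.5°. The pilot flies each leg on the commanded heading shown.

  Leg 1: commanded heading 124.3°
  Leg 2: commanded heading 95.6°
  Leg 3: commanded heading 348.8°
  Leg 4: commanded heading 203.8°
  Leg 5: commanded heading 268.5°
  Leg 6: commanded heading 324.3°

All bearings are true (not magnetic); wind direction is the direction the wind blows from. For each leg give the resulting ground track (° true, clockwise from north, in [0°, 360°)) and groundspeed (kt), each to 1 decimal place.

Leg 1: track=117.4°, groundspeed=216.9 kt
Leg 2: track=89.8°, groundspeed=229.1 kt
Leg 3: track=353.2°, groundspeed=235.7 kt
Leg 4: track=202.6°, groundspeed=190.3 kt
Leg 5: track=274.6°, groundspeed=202.7 kt
Leg 6: track=330.4°, groundspeed=227.1 kt

Leg 1: heading 124.3°; drift -6.9° → track 117.4°, groundspeed 216.9 kt
Leg 2: heading 95.6°; drift -5.8° → track 89.8°, groundspeed 229.1 kt
Leg 3: heading 348.8°; drift +4.4° → track 353.2°, groundspeed 235.7 kt
Leg 4: heading 203.8°; drift -1.2° → track 202.6°, groundspeed 190.3 kt
Leg 5: heading 268.5°; drift +6.1° → track 274.6°, groundspeed 202.7 kt
Leg 6: heading 324.3°; drift +6.1° → track 330.4°, groundspeed 227.1 kt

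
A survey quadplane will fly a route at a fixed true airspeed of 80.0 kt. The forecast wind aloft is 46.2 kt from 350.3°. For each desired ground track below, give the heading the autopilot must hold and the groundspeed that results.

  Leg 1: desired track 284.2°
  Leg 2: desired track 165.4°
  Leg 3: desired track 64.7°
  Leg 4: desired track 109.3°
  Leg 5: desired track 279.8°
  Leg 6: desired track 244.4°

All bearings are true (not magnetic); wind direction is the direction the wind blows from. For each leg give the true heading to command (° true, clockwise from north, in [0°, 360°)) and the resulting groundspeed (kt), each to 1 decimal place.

Leg 1: desired track 284.2°; wind correction +31.9° → command heading 316.1°, groundspeed 49.2 kt
Leg 2: desired track 165.4°; wind correction -2.8° → command heading 162.6°, groundspeed 125.9 kt
Leg 3: desired track 64.7°; wind correction -33.8° → command heading 30.9°, groundspeed 54.1 kt
Leg 4: desired track 109.3°; wind correction -30.3° → command heading 79.0°, groundspeed 91.4 kt
Leg 5: desired track 279.8°; wind correction +33.0° → command heading 312.8°, groundspeed 51.7 kt
Leg 6: desired track 244.4°; wind correction +33.7° → command heading 278.1°, groundspeed 79.2 kt

Leg 1: heading=316.1°, groundspeed=49.2 kt
Leg 2: heading=162.6°, groundspeed=125.9 kt
Leg 3: heading=30.9°, groundspeed=54.1 kt
Leg 4: heading=79.0°, groundspeed=91.4 kt
Leg 5: heading=312.8°, groundspeed=51.7 kt
Leg 6: heading=278.1°, groundspeed=79.2 kt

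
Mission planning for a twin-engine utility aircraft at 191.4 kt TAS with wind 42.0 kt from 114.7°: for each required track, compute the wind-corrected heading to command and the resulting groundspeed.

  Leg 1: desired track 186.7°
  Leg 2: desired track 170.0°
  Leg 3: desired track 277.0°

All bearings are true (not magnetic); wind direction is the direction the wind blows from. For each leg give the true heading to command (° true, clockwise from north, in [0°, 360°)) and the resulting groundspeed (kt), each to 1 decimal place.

Leg 1: heading=174.7°, groundspeed=174.2 kt
Leg 2: heading=159.6°, groundspeed=164.3 kt
Leg 3: heading=273.2°, groundspeed=231.0 kt

Leg 1: desired track 186.7°; wind correction -12.0° → command heading 174.7°, groundspeed 174.2 kt
Leg 2: desired track 170.0°; wind correction -10.4° → command heading 159.6°, groundspeed 164.3 kt
Leg 3: desired track 277.0°; wind correction -3.8° → command heading 273.2°, groundspeed 231.0 kt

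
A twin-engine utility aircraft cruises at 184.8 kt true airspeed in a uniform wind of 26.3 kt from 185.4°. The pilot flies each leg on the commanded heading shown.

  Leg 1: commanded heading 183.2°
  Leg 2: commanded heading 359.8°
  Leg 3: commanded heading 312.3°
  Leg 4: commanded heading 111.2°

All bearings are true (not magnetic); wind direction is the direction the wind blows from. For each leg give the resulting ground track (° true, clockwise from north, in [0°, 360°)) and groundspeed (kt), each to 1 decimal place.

Leg 1: heading 183.2°; drift -0.4° → track 182.8°, groundspeed 158.5 kt
Leg 2: heading 359.8°; drift +0.7° → track 0.5°, groundspeed 211.0 kt
Leg 3: heading 312.3°; drift +6.0° → track 318.3°, groundspeed 201.7 kt
Leg 4: heading 111.2°; drift -8.1° → track 103.1°, groundspeed 179.4 kt

Leg 1: track=182.8°, groundspeed=158.5 kt
Leg 2: track=0.5°, groundspeed=211.0 kt
Leg 3: track=318.3°, groundspeed=201.7 kt
Leg 4: track=103.1°, groundspeed=179.4 kt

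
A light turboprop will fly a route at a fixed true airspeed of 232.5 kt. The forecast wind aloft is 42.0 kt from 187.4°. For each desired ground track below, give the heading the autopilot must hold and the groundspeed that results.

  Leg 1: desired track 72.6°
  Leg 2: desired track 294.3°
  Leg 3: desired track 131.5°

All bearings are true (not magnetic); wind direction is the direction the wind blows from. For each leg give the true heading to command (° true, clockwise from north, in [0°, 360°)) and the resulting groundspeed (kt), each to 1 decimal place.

Leg 1: desired track 72.6°; wind correction +9.4° → command heading 82.0°, groundspeed 247.0 kt
Leg 2: desired track 294.3°; wind correction -10.0° → command heading 284.3°, groundspeed 241.2 kt
Leg 3: desired track 131.5°; wind correction +8.6° → command heading 140.1°, groundspeed 206.3 kt

Leg 1: heading=82.0°, groundspeed=247.0 kt
Leg 2: heading=284.3°, groundspeed=241.2 kt
Leg 3: heading=140.1°, groundspeed=206.3 kt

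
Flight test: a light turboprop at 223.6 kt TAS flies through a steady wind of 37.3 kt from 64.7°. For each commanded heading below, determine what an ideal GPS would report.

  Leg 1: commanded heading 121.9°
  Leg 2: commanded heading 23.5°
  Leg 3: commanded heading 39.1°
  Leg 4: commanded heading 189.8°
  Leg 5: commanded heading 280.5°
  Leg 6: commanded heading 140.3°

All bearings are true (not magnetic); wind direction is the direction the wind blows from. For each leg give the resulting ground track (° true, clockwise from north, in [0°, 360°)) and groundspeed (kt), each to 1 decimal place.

Leg 1: track=130.7°, groundspeed=205.8 kt
Leg 2: track=16.3°, groundspeed=197.1 kt
Leg 3: track=34.3°, groundspeed=190.6 kt
Leg 4: track=196.9°, groundspeed=246.9 kt
Leg 5: track=275.6°, groundspeed=254.8 kt
Leg 6: track=149.9°, groundspeed=217.3 kt

Leg 1: heading 121.9°; drift +8.8° → track 130.7°, groundspeed 205.8 kt
Leg 2: heading 23.5°; drift -7.2° → track 16.3°, groundspeed 197.1 kt
Leg 3: heading 39.1°; drift -4.8° → track 34.3°, groundspeed 190.6 kt
Leg 4: heading 189.8°; drift +7.1° → track 196.9°, groundspeed 246.9 kt
Leg 5: heading 280.5°; drift -4.9° → track 275.6°, groundspeed 254.8 kt
Leg 6: heading 140.3°; drift +9.6° → track 149.9°, groundspeed 217.3 kt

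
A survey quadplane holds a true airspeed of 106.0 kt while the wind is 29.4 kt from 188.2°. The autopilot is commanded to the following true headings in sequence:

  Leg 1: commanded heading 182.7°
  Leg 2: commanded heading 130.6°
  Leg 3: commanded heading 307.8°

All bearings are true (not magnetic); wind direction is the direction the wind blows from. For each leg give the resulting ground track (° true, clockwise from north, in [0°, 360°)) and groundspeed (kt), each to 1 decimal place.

Leg 1: track=180.6°, groundspeed=76.8 kt
Leg 2: track=115.2°, groundspeed=93.6 kt
Leg 3: track=319.8°, groundspeed=123.2 kt

Leg 1: heading 182.7°; drift -2.1° → track 180.6°, groundspeed 76.8 kt
Leg 2: heading 130.6°; drift -15.4° → track 115.2°, groundspeed 93.6 kt
Leg 3: heading 307.8°; drift +12.0° → track 319.8°, groundspeed 123.2 kt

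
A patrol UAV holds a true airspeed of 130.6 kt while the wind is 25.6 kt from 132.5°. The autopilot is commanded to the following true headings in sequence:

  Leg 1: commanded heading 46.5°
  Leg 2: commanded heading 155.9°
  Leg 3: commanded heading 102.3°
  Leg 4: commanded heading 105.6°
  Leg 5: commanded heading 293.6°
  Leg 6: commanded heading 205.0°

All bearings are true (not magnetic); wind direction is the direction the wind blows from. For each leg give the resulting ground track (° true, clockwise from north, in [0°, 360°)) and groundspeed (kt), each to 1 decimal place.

Leg 1: track=35.3°, groundspeed=131.3 kt
Leg 2: track=161.3°, groundspeed=107.6 kt
Leg 3: track=95.5°, groundspeed=109.2 kt
Leg 4: track=99.5°, groundspeed=108.4 kt
Leg 5: track=296.7°, groundspeed=155.0 kt
Leg 6: track=216.2°, groundspeed=125.3 kt

Leg 1: heading 46.5°; drift -11.2° → track 35.3°, groundspeed 131.3 kt
Leg 2: heading 155.9°; drift +5.4° → track 161.3°, groundspeed 107.6 kt
Leg 3: heading 102.3°; drift -6.8° → track 95.5°, groundspeed 109.2 kt
Leg 4: heading 105.6°; drift -6.1° → track 99.5°, groundspeed 108.4 kt
Leg 5: heading 293.6°; drift +3.1° → track 296.7°, groundspeed 155.0 kt
Leg 6: heading 205.0°; drift +11.2° → track 216.2°, groundspeed 125.3 kt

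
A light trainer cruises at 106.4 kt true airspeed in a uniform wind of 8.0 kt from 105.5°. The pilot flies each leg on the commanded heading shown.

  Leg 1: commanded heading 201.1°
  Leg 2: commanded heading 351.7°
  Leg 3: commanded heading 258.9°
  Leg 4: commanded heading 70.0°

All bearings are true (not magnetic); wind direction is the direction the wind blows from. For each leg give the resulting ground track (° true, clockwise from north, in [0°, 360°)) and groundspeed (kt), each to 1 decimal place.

Leg 1: heading 201.1°; drift +4.2° → track 205.3°, groundspeed 107.5 kt
Leg 2: heading 351.7°; drift -3.8° → track 347.9°, groundspeed 109.9 kt
Leg 3: heading 258.9°; drift +1.8° → track 260.7°, groundspeed 113.6 kt
Leg 4: heading 70.0°; drift -2.7° → track 67.3°, groundspeed 100.0 kt

Leg 1: track=205.3°, groundspeed=107.5 kt
Leg 2: track=347.9°, groundspeed=109.9 kt
Leg 3: track=260.7°, groundspeed=113.6 kt
Leg 4: track=67.3°, groundspeed=100.0 kt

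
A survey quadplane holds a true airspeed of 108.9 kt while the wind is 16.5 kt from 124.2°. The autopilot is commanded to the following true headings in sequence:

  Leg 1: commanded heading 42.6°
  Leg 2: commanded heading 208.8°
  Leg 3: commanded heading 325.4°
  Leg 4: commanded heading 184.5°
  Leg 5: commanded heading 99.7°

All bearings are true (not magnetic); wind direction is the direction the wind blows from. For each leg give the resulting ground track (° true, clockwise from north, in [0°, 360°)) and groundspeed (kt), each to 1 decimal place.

Leg 1: heading 42.6°; drift -8.7° → track 33.9°, groundspeed 107.7 kt
Leg 2: heading 208.8°; drift +8.7° → track 217.5°, groundspeed 108.6 kt
Leg 3: heading 325.4°; drift -2.7° → track 322.7°, groundspeed 124.4 kt
Leg 4: heading 184.5°; drift +8.1° → track 192.6°, groundspeed 101.7 kt
Leg 5: heading 99.7°; drift -4.2° → track 95.5°, groundspeed 94.1 kt

Leg 1: track=33.9°, groundspeed=107.7 kt
Leg 2: track=217.5°, groundspeed=108.6 kt
Leg 3: track=322.7°, groundspeed=124.4 kt
Leg 4: track=192.6°, groundspeed=101.7 kt
Leg 5: track=95.5°, groundspeed=94.1 kt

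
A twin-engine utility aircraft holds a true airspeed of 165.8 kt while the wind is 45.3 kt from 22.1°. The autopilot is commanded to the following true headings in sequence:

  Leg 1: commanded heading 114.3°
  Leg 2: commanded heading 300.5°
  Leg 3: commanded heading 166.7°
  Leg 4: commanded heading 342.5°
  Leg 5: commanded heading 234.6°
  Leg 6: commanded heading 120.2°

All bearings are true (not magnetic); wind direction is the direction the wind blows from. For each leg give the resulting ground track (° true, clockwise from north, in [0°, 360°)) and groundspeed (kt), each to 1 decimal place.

Leg 1: heading 114.3°; drift +15.1° → track 129.4°, groundspeed 173.5 kt
Leg 2: heading 300.5°; drift -15.7° → track 284.8°, groundspeed 165.4 kt
Leg 3: heading 166.7°; drift +7.4° → track 174.1°, groundspeed 204.4 kt
Leg 4: heading 342.5°; drift -12.4° → track 330.1°, groundspeed 134.0 kt
Leg 5: heading 234.6°; drift -6.8° → track 227.8°, groundspeed 205.5 kt
Leg 6: heading 120.2°; drift +14.6° → track 134.8°, groundspeed 177.9 kt

Leg 1: track=129.4°, groundspeed=173.5 kt
Leg 2: track=284.8°, groundspeed=165.4 kt
Leg 3: track=174.1°, groundspeed=204.4 kt
Leg 4: track=330.1°, groundspeed=134.0 kt
Leg 5: track=227.8°, groundspeed=205.5 kt
Leg 6: track=134.8°, groundspeed=177.9 kt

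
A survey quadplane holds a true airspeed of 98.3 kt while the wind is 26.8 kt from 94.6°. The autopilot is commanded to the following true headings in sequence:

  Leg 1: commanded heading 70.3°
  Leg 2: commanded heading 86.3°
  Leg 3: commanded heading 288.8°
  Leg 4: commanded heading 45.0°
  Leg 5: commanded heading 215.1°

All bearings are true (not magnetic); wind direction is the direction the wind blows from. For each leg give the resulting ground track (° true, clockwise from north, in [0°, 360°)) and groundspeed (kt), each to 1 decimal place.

Leg 1: heading 70.3°; drift -8.5° → track 61.8°, groundspeed 74.7 kt
Leg 2: heading 86.3°; drift -3.1° → track 83.2°, groundspeed 71.9 kt
Leg 3: heading 288.8°; drift -3.0° → track 285.8°, groundspeed 124.5 kt
Leg 4: heading 45.0°; drift -14.2° → track 30.8°, groundspeed 83.5 kt
Leg 5: heading 215.1°; drift +11.7° → track 226.8°, groundspeed 114.3 kt

Leg 1: track=61.8°, groundspeed=74.7 kt
Leg 2: track=83.2°, groundspeed=71.9 kt
Leg 3: track=285.8°, groundspeed=124.5 kt
Leg 4: track=30.8°, groundspeed=83.5 kt
Leg 5: track=226.8°, groundspeed=114.3 kt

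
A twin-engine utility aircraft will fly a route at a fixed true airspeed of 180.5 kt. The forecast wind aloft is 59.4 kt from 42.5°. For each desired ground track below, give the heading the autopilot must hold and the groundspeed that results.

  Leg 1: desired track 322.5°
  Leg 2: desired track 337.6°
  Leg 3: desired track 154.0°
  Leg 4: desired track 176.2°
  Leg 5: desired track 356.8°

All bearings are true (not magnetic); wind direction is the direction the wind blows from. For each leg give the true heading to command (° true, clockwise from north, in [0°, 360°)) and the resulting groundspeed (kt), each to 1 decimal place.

Leg 1: desired track 322.5°; wind correction +18.9° → command heading 341.4°, groundspeed 160.4 kt
Leg 2: desired track 337.6°; wind correction +17.3° → command heading 354.9°, groundspeed 147.1 kt
Leg 3: desired track 154.0°; wind correction -17.8° → command heading 136.2°, groundspeed 193.6 kt
Leg 4: desired track 176.2°; wind correction -13.8° → command heading 162.4°, groundspeed 216.4 kt
Leg 5: desired track 356.8°; wind correction +13.6° → command heading 10.4°, groundspeed 133.9 kt

Leg 1: heading=341.4°, groundspeed=160.4 kt
Leg 2: heading=354.9°, groundspeed=147.1 kt
Leg 3: heading=136.2°, groundspeed=193.6 kt
Leg 4: heading=162.4°, groundspeed=216.4 kt
Leg 5: heading=10.4°, groundspeed=133.9 kt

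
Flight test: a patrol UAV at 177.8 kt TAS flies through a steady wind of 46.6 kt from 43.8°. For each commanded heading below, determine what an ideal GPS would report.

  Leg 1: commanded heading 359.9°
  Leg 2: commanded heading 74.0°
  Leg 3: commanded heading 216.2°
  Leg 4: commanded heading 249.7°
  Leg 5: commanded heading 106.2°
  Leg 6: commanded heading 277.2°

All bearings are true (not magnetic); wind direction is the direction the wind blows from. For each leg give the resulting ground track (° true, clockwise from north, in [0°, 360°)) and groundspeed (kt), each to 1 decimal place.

Leg 1: track=347.3°, groundspeed=147.8 kt
Leg 2: track=83.7°, groundspeed=139.5 kt
Leg 3: track=217.8°, groundspeed=224.1 kt
Leg 4: track=244.4°, groundspeed=220.7 kt
Leg 5: track=121.0°, groundspeed=161.6 kt
Leg 6: track=266.9°, groundspeed=209.0 kt

Leg 1: heading 359.9°; drift -12.6° → track 347.3°, groundspeed 147.8 kt
Leg 2: heading 74.0°; drift +9.7° → track 83.7°, groundspeed 139.5 kt
Leg 3: heading 216.2°; drift +1.6° → track 217.8°, groundspeed 224.1 kt
Leg 4: heading 249.7°; drift -5.3° → track 244.4°, groundspeed 220.7 kt
Leg 5: heading 106.2°; drift +14.8° → track 121.0°, groundspeed 161.6 kt
Leg 6: heading 277.2°; drift -10.3° → track 266.9°, groundspeed 209.0 kt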